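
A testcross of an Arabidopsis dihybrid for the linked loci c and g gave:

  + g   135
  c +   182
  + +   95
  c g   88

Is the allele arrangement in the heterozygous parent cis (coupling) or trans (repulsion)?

The two most frequent classes are + g (135) and c + (182); these are the parental (non-recombinant) types.
So the F1 carried + g on one chromosome and c + on the other — the recessive alleles are on opposite chromosomes (trans / repulsion).

trans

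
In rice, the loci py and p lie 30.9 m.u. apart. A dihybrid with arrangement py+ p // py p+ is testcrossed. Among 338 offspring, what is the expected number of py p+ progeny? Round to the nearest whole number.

A map distance of 30.9 m.u. corresponds to a recombination frequency of 0.309.
The F1 is py+ p / py p+, so py p+ is a parental gamete class with expected frequency (1 − r)/2 = 0.691/2 = 0.3455.
Expected number = 0.3455 × 338 = 116.78 ≈ 117.

117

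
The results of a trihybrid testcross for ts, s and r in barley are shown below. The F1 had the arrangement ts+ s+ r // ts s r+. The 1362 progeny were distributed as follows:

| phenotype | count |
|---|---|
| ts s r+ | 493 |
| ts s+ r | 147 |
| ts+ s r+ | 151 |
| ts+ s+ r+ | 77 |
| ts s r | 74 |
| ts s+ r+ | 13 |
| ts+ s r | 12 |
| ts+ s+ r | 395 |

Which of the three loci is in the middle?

s

The two rarest classes, ts+ s r and ts s+ r+, are the double crossovers. Comparing them with the parentals, only the s allele has switched, so s is the middle locus and the order is ts – s – r.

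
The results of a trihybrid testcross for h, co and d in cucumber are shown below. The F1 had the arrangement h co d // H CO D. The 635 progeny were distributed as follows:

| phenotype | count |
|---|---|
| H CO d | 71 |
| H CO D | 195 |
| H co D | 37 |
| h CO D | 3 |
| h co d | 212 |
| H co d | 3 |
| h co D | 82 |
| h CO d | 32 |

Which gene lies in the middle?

The two rarest classes, H co d and h CO D, are the double crossovers. Comparing them with the parentals, only the h allele has switched, so h is the middle locus and the order is d – h – co.

h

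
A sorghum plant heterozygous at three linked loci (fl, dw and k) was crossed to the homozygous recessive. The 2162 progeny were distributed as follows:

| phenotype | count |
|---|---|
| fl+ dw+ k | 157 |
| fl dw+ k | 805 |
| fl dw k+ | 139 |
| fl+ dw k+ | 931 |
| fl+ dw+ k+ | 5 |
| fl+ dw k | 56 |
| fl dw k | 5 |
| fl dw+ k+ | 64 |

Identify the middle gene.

The two most frequent reciprocal classes, fl dw+ k and fl+ dw k+, are the parental types, so the F1 was fl dw+ k / fl+ dw k+.
The two rarest classes, fl dw k and fl+ dw+ k+, are the double crossovers. Comparing them with the parentals, only the dw allele has switched, so dw is the middle locus and the order is k – dw – fl.

dw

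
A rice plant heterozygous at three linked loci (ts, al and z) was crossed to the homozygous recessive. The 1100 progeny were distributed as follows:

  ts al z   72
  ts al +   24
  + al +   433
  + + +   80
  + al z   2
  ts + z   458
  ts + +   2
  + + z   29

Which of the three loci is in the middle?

The two most frequent reciprocal classes, + al + and ts + z, are the parental types, so the F1 was + al + / ts + z.
The two rarest classes, + al z and ts + +, are the double crossovers. Comparing them with the parentals, only the z allele has switched, so z is the middle locus and the order is ts – z – al.

z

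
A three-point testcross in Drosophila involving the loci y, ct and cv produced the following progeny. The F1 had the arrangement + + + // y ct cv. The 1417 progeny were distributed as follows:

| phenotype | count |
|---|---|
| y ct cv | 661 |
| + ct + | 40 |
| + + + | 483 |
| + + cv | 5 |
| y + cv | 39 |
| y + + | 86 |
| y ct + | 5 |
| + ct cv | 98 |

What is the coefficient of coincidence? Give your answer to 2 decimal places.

The two rarest classes, + + cv and y ct +, are the double crossovers. Comparing them with the parentals, only the cv allele has switched, so cv is the middle locus and the order is y – cv – ct.
y–cv: (184 + 10)/1417 = 0.1369; cv–ct: (79 + 10)/1417 = 0.0628.
Expected DCO frequency = 0.1369 × 0.0628 ≈ 0.00860; observed = 10/1417 ≈ 0.00706.
Coefficient of coincidence = 0.00706/0.00860 ≈ 0.82.

0.82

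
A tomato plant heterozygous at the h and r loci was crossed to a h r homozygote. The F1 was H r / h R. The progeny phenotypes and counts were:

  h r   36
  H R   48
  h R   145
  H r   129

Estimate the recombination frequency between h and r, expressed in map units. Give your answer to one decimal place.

The recombinant classes are H R and h r: 48 + 36 = 84.
Recombination frequency = 84/358 = 0.2346 ≈ 23.5%, i.e. 23.5 map units.

23.5 map units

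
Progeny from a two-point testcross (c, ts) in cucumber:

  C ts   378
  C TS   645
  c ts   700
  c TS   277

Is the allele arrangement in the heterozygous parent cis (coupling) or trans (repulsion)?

cis

The two most frequent classes are C TS (645) and c ts (700); these are the parental (non-recombinant) types.
So the F1 carried C TS on one chromosome and c ts on the other — the recessive alleles are on the same chromosome (cis / coupling).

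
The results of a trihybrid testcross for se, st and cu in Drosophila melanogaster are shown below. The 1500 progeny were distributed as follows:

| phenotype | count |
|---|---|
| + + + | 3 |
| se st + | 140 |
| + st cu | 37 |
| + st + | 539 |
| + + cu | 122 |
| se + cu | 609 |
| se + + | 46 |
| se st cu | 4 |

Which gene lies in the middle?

The two most frequent reciprocal classes, se + cu and + st +, are the parental types, so the F1 was se + cu / + st +.
The two rarest classes, se st cu and + + +, are the double crossovers. Comparing them with the parentals, only the st allele has switched, so st is the middle locus and the order is cu – st – se.

st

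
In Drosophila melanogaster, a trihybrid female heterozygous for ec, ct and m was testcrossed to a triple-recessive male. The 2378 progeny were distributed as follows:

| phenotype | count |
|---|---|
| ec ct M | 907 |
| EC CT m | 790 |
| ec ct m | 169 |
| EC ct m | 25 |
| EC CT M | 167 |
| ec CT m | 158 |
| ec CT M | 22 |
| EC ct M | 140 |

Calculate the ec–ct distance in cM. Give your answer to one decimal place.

The two most frequent reciprocal classes, ec ct M and EC CT m, are the parental types, so the F1 was ec ct M / EC CT m.
The two rarest classes, ec CT M and EC ct m, are the double crossovers. Comparing them with the parentals, only the ct allele has switched, so ct is the middle locus and the order is ec – ct – m.
Crossovers in the ec–ct interval produce the single-crossover classes EC ct M and ec CT m (140 + 158 = 298) plus the double crossovers (47).
RF(ec–ct) = (298 + 47) / 2378 = 345/2378 = 0.1451 → 14.5 cM.

14.5 cM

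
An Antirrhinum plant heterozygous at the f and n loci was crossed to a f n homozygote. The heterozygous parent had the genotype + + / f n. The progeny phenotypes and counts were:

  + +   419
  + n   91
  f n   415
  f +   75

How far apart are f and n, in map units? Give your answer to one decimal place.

16.6 map units

The recombinant classes are + n and f +: 91 + 75 = 166.
Recombination frequency = 166/1000 = 0.1660 ≈ 16.6%, i.e. 16.6 map units.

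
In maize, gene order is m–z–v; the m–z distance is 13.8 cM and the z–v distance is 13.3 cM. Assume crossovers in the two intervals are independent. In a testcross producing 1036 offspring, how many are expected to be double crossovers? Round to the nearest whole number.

Map distances give recombination frequencies of 0.138 and 0.133 for the two intervals.
With no interference, expected double-crossover frequency = 0.138 × 0.133 = 0.01835.
Expected number = 0.01835 × 1036 = 19.01 ≈ 19.

19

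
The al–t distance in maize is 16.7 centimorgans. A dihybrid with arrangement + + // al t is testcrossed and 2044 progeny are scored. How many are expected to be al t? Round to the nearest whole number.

A map distance of 16.7 centimorgans corresponds to a recombination frequency of 0.167.
The F1 is + + / al t, so al t is a parental gamete class with expected frequency (1 − r)/2 = 0.833/2 = 0.4165.
Expected number = 0.4165 × 2044 = 851.33 ≈ 851.

851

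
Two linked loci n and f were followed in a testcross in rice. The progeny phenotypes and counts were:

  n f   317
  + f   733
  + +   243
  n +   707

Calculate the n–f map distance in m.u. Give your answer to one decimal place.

28.0 m.u.

The two most frequent classes, + f (733) and n + (707), are the parental types, so the F1 was + f / n +.
The recombinant classes are + + and n f: 243 + 317 = 560.
Recombination frequency = 560/2000 = 0.2800 ≈ 28.0%, i.e. 28.0 m.u.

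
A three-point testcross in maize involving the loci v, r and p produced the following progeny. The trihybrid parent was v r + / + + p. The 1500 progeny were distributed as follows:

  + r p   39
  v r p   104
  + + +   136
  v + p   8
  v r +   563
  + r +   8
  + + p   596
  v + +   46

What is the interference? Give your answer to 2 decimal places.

0.07

The two rarest classes, + r + and v + p, are the double crossovers. Comparing them with the parentals, only the v allele has switched, so v is the middle locus and the order is r – v – p.
r–v: (85 + 16)/1500 = 0.0673; v–p: (240 + 16)/1500 = 0.1707.
Expected DCO frequency = 0.0673 × 0.1707 ≈ 0.01149; observed = 16/1500 ≈ 0.01067.
Coefficient of coincidence = 0.01067/0.01149 ≈ 0.93; interference = 1 − 0.93 = 0.07.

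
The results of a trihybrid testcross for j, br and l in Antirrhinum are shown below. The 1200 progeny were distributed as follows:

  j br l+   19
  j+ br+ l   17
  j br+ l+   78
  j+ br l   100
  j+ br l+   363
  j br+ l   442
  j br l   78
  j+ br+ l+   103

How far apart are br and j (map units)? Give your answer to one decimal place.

18.1 map units

The two most frequent reciprocal classes, j+ br l+ and j br+ l, are the parental types, so the F1 was j+ br l+ / j br+ l.
The two rarest classes, j br l+ and j+ br+ l, are the double crossovers. Comparing them with the parentals, only the j allele has switched, so j is the middle locus and the order is br – j – l.
Crossovers in the br–j interval produce the single-crossover classes j+ br+ l+ and j br l (103 + 78 = 181) plus the double crossovers (36).
RF(br–j) = (181 + 36) / 1200 = 217/1200 = 0.1808 → 18.1 map units.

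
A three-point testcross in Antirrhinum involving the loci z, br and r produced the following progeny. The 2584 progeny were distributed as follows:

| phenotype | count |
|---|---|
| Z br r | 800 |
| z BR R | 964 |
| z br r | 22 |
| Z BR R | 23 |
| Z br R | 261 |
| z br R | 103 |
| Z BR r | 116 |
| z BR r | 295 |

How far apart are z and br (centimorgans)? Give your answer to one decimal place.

10.2 centimorgans

The two most frequent reciprocal classes, z BR R and Z br r, are the parental types, so the F1 was z BR R / Z br r.
The two rarest classes, Z BR R and z br r, are the double crossovers. Comparing them with the parentals, only the z allele has switched, so z is the middle locus and the order is br – z – r.
Crossovers in the br–z interval produce the single-crossover classes z br R and Z BR r (103 + 116 = 219) plus the double crossovers (45).
RF(br–z) = (219 + 45) / 2584 = 264/2584 = 0.1022 → 10.2 centimorgans.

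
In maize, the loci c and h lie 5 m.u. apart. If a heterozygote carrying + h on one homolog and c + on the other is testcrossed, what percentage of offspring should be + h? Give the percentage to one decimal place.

47.5%

A map distance of 5 m.u. corresponds to a recombination frequency of 0.050.
The F1 is + h / c +, so + h is a parental gamete class with expected frequency (1 − r)/2 = 0.950/2 = 0.4750.
That is 0.4750 = 47.5% of the progeny.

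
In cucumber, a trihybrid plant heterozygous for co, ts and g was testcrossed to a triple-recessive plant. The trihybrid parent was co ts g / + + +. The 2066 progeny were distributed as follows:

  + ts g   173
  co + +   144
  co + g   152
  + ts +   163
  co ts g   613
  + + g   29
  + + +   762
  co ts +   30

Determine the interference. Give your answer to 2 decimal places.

0.13

The two rarest classes, co ts + and + + g, are the double crossovers. Comparing them with the parentals, only the g allele has switched, so g is the middle locus and the order is ts – g – co.
ts–g: (315 + 59)/2066 = 0.1810; g–co: (317 + 59)/2066 = 0.1820.
Expected DCO frequency = 0.1810 × 0.1820 ≈ 0.03294; observed = 59/2066 ≈ 0.02856.
Coefficient of coincidence = 0.02856/0.03294 ≈ 0.87; interference = 1 − 0.87 = 0.13.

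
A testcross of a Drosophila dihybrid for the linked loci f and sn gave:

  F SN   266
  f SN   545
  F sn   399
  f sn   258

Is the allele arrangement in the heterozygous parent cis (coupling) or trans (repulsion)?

trans

The two most frequent classes are F sn (399) and f SN (545); these are the parental (non-recombinant) types.
So the F1 carried F sn on one chromosome and f SN on the other — the recessive alleles are on opposite chromosomes (trans / repulsion).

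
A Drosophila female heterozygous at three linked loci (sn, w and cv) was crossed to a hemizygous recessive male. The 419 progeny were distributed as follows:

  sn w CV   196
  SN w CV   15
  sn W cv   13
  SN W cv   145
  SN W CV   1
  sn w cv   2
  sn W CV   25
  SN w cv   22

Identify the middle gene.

cv

The two most frequent reciprocal classes, sn w CV and SN W cv, are the parental types, so the F1 was sn w CV / SN W cv.
The two rarest classes, sn w cv and SN W CV, are the double crossovers. Comparing them with the parentals, only the cv allele has switched, so cv is the middle locus and the order is w – cv – sn.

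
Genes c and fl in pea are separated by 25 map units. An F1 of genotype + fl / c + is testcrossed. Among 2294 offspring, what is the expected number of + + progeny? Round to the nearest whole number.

A map distance of 25 map units corresponds to a recombination frequency of 0.250.
The F1 is + fl / c +, so + + is a recombinant gamete class with expected frequency r/2 = 0.250/2 = 0.1250.
Expected number = 0.1250 × 2294 = 286.75 ≈ 287.

287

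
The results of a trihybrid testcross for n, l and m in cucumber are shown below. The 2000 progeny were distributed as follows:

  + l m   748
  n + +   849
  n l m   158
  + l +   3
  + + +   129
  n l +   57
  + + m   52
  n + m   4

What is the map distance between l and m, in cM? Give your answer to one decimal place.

The two most frequent reciprocal classes, n + + and + l m, are the parental types, so the F1 was n + + / + l m.
The two rarest classes, n + m and + l +, are the double crossovers. Comparing them with the parentals, only the m allele has switched, so m is the middle locus and the order is l – m – n.
Crossovers in the l–m interval produce the single-crossover classes n l + and + + m (57 + 52 = 109) plus the double crossovers (7).
RF(l–m) = (109 + 7) / 2000 = 116/2000 = 0.0580 → 5.8 cM.

5.8 cM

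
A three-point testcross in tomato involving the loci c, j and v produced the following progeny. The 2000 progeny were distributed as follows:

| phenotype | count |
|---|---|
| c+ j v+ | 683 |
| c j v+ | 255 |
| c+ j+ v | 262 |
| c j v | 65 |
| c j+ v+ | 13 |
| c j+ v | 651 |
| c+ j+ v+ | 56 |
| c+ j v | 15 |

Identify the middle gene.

v

The two most frequent reciprocal classes, c j+ v and c+ j v+, are the parental types, so the F1 was c j+ v / c+ j v+.
The two rarest classes, c j+ v+ and c+ j v, are the double crossovers. Comparing them with the parentals, only the v allele has switched, so v is the middle locus and the order is j – v – c.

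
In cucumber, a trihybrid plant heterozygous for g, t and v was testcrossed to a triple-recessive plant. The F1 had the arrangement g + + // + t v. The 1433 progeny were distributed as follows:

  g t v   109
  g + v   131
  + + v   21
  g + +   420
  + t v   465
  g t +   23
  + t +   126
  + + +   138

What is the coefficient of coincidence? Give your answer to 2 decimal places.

0.72

The two rarest classes, g t + and + + v, are the double crossovers. Comparing them with the parentals, only the t allele has switched, so t is the middle locus and the order is g – t – v.
g–t: (247 + 44)/1433 = 0.2031; t–v: (257 + 44)/1433 = 0.2100.
Expected DCO frequency = 0.2031 × 0.2100 ≈ 0.04265; observed = 44/1433 ≈ 0.03070.
Coefficient of coincidence = 0.03070/0.04265 ≈ 0.72.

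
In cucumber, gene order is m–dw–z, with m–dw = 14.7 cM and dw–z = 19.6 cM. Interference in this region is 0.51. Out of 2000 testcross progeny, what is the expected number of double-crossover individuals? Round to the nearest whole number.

28

Map distances give recombination frequencies of 0.147 and 0.196 for the two intervals.
With interference 0.51 (so coincidence = 0.49), expected double-crossover frequency = 0.147 × 0.196 × 0.49 = 0.01412.
Expected number = 0.01412 × 2000 = 28.24 ≈ 28.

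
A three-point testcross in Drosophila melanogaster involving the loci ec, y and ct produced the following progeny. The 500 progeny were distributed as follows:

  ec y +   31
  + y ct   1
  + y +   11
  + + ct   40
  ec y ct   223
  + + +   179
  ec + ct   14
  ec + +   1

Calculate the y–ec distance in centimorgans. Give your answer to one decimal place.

5.4 centimorgans

The two most frequent reciprocal classes, + + + and ec y ct, are the parental types, so the F1 was + + + / ec y ct.
The two rarest classes, ec + + and + y ct, are the double crossovers. Comparing them with the parentals, only the ec allele has switched, so ec is the middle locus and the order is ct – ec – y.
Crossovers in the ec–y interval produce the single-crossover classes + y + and ec + ct (11 + 14 = 25) plus the double crossovers (2).
RF(ec–y) = (25 + 2) / 500 = 27/500 = 0.0540 → 5.4 centimorgans.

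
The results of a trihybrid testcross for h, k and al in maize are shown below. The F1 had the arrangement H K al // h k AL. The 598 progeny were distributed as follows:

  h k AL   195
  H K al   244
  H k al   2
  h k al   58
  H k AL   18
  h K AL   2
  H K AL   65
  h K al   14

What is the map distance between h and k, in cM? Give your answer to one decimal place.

The two rarest classes, H k al and h K AL, are the double crossovers. Comparing them with the parentals, only the k allele has switched, so k is the middle locus and the order is h – k – al.
Crossovers in the h–k interval produce the single-crossover classes h K al and H k AL (14 + 18 = 32) plus the double crossovers (4).
RF(h–k) = (32 + 4) / 598 = 36/598 = 0.0602 → 6.0 cM.

6.0 cM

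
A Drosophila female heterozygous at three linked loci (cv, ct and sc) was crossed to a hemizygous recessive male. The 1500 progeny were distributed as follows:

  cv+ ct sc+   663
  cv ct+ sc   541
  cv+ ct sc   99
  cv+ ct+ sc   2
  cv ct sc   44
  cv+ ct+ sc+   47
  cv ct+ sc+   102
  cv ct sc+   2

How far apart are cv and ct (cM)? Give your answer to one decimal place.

6.3 cM

The two most frequent reciprocal classes, cv ct+ sc and cv+ ct sc+, are the parental types, so the F1 was cv ct+ sc / cv+ ct sc+.
The two rarest classes, cv+ ct+ sc and cv ct sc+, are the double crossovers. Comparing them with the parentals, only the cv allele has switched, so cv is the middle locus and the order is sc – cv – ct.
Crossovers in the cv–ct interval produce the single-crossover classes cv ct sc and cv+ ct+ sc+ (44 + 47 = 91) plus the double crossovers (4).
RF(cv–ct) = (91 + 4) / 1500 = 95/1500 = 0.0633 → 6.3 cM.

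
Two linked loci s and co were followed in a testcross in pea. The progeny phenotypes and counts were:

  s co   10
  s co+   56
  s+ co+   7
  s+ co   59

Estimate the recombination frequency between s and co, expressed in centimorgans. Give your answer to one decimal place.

The two most frequent classes, s+ co (59) and s co+ (56), are the parental types, so the F1 was s+ co / s co+.
The recombinant classes are s+ co+ and s co: 7 + 10 = 17.
Recombination frequency = 17/132 = 0.1288 ≈ 12.9%, i.e. 12.9 centimorgans.

12.9 centimorgans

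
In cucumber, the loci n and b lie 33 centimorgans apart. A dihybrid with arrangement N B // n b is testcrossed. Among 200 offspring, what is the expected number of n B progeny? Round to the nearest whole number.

33

A map distance of 33 centimorgans corresponds to a recombination frequency of 0.330.
The F1 is N B / n b, so n B is a recombinant gamete class with expected frequency r/2 = 0.330/2 = 0.1650.
Expected number = 0.1650 × 200 = 33.00 ≈ 33.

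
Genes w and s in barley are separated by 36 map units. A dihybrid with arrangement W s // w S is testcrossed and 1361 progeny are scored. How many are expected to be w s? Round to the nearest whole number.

245

A map distance of 36 map units corresponds to a recombination frequency of 0.360.
The F1 is W s / w S, so w s is a recombinant gamete class with expected frequency r/2 = 0.360/2 = 0.1800.
Expected number = 0.1800 × 1361 = 244.98 ≈ 245.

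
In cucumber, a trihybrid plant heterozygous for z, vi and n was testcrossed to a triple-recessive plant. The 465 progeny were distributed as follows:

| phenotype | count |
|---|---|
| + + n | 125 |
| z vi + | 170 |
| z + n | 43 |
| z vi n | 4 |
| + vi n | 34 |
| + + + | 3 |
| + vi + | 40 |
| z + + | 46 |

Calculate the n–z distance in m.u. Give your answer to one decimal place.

The two most frequent reciprocal classes, z vi + and + + n, are the parental types, so the F1 was z vi + / + + n.
The two rarest classes, z vi n and + + +, are the double crossovers. Comparing them with the parentals, only the n allele has switched, so n is the middle locus and the order is vi – n – z.
Crossovers in the n–z interval produce the single-crossover classes + vi + and z + n (40 + 43 = 83) plus the double crossovers (7).
RF(n–z) = (83 + 7) / 465 = 90/465 = 0.1935 → 19.4 m.u.

19.4 m.u.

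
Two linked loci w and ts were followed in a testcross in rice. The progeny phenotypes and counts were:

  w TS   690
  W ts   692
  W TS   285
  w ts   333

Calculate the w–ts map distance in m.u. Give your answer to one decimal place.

The two most frequent classes, W ts (692) and w TS (690), are the parental types, so the F1 was W ts / w TS.
The recombinant classes are W TS and w ts: 285 + 333 = 618.
Recombination frequency = 618/2000 = 0.3090 ≈ 30.9%, i.e. 30.9 m.u.

30.9 m.u.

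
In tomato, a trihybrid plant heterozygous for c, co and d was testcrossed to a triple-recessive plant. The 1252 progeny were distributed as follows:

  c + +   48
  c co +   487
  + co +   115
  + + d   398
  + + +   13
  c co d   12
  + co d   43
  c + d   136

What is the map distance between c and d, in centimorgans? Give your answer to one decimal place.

The two most frequent reciprocal classes, c co + and + + d, are the parental types, so the F1 was c co + / + + d.
The two rarest classes, c co d and + + +, are the double crossovers. Comparing them with the parentals, only the d allele has switched, so d is the middle locus and the order is co – d – c.
Crossovers in the d–c interval produce the single-crossover classes + co + and c + d (115 + 136 = 251) plus the double crossovers (25).
RF(d–c) = (251 + 25) / 1252 = 276/1252 = 0.2204 → 22.0 centimorgans.

22.0 centimorgans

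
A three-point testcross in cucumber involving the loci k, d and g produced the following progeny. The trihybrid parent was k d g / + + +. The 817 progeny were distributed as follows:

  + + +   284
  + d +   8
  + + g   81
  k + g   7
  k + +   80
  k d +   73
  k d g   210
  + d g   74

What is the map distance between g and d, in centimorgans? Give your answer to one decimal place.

20.7 centimorgans

The two rarest classes, k + g and + d +, are the double crossovers. Comparing them with the parentals, only the d allele has switched, so d is the middle locus and the order is g – d – k.
Crossovers in the g–d interval produce the single-crossover classes k d + and + + g (73 + 81 = 154) plus the double crossovers (15).
RF(g–d) = (154 + 15) / 817 = 169/817 = 0.2069 → 20.7 centimorgans.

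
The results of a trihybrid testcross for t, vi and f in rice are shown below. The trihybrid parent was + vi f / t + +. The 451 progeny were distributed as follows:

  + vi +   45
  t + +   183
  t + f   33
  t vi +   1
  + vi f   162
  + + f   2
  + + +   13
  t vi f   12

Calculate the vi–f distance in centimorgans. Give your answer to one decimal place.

18.0 centimorgans

The two rarest classes, + + f and t vi +, are the double crossovers. Comparing them with the parentals, only the vi allele has switched, so vi is the middle locus and the order is t – vi – f.
Crossovers in the vi–f interval produce the single-crossover classes + vi + and t + f (45 + 33 = 78) plus the double crossovers (3).
RF(vi–f) = (78 + 3) / 451 = 81/451 = 0.1796 → 18.0 centimorgans.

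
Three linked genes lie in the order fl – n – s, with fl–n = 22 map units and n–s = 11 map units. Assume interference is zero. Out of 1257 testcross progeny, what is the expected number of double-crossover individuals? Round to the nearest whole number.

30

Map distances give recombination frequencies of 0.220 and 0.110 for the two intervals.
With no interference, expected double-crossover frequency = 0.220 × 0.110 = 0.02420.
Expected number = 0.02420 × 1257 = 30.42 ≈ 30.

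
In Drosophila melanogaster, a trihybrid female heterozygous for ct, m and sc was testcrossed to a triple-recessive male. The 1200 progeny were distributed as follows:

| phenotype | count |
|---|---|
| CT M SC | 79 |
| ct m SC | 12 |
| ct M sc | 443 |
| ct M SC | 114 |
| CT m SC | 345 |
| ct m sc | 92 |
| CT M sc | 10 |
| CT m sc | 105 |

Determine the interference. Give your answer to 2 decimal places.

The two most frequent reciprocal classes, ct M sc and CT m SC, are the parental types, so the F1 was ct M sc / CT m SC.
The two rarest classes, CT M sc and ct m SC, are the double crossovers. Comparing them with the parentals, only the ct allele has switched, so ct is the middle locus and the order is sc – ct – m.
sc–ct: (219 + 22)/1200 = 0.2008; ct–m: (171 + 22)/1200 = 0.1608.
Expected DCO frequency = 0.2008 × 0.1608 ≈ 0.03229; observed = 22/1200 ≈ 0.01833.
Coefficient of coincidence = 0.01833/0.03229 ≈ 0.57; interference = 1 − 0.57 = 0.43.

0.43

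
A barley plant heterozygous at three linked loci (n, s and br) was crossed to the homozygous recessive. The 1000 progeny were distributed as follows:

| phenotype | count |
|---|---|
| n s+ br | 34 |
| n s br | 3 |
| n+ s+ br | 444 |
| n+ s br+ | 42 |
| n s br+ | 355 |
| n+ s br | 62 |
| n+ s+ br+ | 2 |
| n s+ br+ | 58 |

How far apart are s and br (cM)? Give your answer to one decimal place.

The two most frequent reciprocal classes, n s br+ and n+ s+ br, are the parental types, so the F1 was n s br+ / n+ s+ br.
The two rarest classes, n s br and n+ s+ br+, are the double crossovers. Comparing them with the parentals, only the br allele has switched, so br is the middle locus and the order is n – br – s.
Crossovers in the br–s interval produce the single-crossover classes n s+ br+ and n+ s br (58 + 62 = 120) plus the double crossovers (5).
RF(br–s) = (120 + 5) / 1000 = 125/1000 = 0.1250 → 12.5 cM.

12.5 cM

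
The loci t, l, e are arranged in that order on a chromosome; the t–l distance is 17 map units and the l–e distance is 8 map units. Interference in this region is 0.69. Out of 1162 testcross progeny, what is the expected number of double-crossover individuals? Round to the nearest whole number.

5

Map distances give recombination frequencies of 0.170 and 0.080 for the two intervals.
With interference 0.69 (so coincidence = 0.31), expected double-crossover frequency = 0.170 × 0.080 × 0.31 = 0.00422.
Expected number = 0.00422 × 1162 = 4.90 ≈ 5.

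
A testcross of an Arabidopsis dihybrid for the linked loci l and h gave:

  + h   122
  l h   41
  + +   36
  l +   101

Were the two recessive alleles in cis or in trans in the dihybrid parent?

trans

The two most frequent classes are + h (122) and l + (101); these are the parental (non-recombinant) types.
So the F1 carried + h on one chromosome and l + on the other — the recessive alleles are on opposite chromosomes (trans / repulsion).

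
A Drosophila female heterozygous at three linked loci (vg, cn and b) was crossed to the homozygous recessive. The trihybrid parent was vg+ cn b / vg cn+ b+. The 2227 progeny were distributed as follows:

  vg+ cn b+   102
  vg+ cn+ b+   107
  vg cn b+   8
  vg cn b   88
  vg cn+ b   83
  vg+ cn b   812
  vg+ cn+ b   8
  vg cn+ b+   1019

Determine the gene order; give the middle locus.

The two rarest classes, vg+ cn+ b and vg cn b+, are the double crossovers. Comparing them with the parentals, only the cn allele has switched, so cn is the middle locus and the order is b – cn – vg.

cn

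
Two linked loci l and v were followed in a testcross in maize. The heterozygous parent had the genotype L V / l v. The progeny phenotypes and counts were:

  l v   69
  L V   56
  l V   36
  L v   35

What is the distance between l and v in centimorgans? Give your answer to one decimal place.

36.2 centimorgans

The recombinant classes are L v and l V: 35 + 36 = 71.
Recombination frequency = 71/196 = 0.3622 ≈ 36.2%, i.e. 36.2 centimorgans.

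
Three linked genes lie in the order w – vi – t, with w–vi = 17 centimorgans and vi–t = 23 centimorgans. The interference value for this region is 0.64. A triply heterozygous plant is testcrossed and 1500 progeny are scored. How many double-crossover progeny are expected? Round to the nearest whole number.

21

Map distances give recombination frequencies of 0.170 and 0.230 for the two intervals.
With interference 0.64 (so coincidence = 0.36), expected double-crossover frequency = 0.170 × 0.230 × 0.36 = 0.01408.
Expected number = 0.01408 × 1500 = 21.11 ≈ 21.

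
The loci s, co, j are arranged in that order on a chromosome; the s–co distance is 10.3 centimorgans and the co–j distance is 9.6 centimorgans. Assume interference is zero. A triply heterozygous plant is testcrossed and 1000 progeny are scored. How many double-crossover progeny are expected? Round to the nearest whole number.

10

Map distances give recombination frequencies of 0.103 and 0.096 for the two intervals.
With no interference, expected double-crossover frequency = 0.103 × 0.096 = 0.00989.
Expected number = 0.00989 × 1000 = 9.89 ≈ 10.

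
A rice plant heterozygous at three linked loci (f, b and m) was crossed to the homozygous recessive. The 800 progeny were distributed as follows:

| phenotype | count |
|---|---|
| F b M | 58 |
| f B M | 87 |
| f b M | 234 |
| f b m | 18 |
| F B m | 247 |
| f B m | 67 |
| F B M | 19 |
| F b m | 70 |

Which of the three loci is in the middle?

The two most frequent reciprocal classes, f b M and F B m, are the parental types, so the F1 was f b M / F B m.
The two rarest classes, f b m and F B M, are the double crossovers. Comparing them with the parentals, only the m allele has switched, so m is the middle locus and the order is f – m – b.

m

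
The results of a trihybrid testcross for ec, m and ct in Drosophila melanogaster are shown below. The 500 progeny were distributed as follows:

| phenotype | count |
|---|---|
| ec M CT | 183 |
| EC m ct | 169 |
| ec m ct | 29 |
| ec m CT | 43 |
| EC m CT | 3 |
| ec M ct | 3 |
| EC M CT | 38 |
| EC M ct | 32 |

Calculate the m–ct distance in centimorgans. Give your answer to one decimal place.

16.2 centimorgans

The two most frequent reciprocal classes, EC m ct and ec M CT, are the parental types, so the F1 was EC m ct / ec M CT.
The two rarest classes, EC m CT and ec M ct, are the double crossovers. Comparing them with the parentals, only the ct allele has switched, so ct is the middle locus and the order is ec – ct – m.
Crossovers in the ct–m interval produce the single-crossover classes EC M ct and ec m CT (32 + 43 = 75) plus the double crossovers (6).
RF(ct–m) = (75 + 6) / 500 = 81/500 = 0.1620 → 16.2 centimorgans.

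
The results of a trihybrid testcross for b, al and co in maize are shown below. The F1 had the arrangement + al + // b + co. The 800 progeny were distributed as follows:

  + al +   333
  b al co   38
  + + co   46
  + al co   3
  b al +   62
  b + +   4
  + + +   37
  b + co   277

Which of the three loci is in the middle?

The two rarest classes, + al co and b + +, are the double crossovers. Comparing them with the parentals, only the co allele has switched, so co is the middle locus and the order is b – co – al.

co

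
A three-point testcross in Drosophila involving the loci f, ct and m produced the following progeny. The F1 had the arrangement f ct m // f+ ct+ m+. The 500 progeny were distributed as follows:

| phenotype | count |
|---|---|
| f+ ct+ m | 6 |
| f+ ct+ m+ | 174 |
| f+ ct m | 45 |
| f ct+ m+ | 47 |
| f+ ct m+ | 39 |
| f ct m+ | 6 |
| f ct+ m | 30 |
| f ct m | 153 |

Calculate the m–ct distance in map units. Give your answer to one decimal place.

The two rarest classes, f ct m+ and f+ ct+ m, are the double crossovers. Comparing them with the parentals, only the m allele has switched, so m is the middle locus and the order is f – m – ct.
Crossovers in the m–ct interval produce the single-crossover classes f ct+ m and f+ ct m+ (30 + 39 = 69) plus the double crossovers (12).
RF(m–ct) = (69 + 12) / 500 = 81/500 = 0.1620 → 16.2 map units.

16.2 map units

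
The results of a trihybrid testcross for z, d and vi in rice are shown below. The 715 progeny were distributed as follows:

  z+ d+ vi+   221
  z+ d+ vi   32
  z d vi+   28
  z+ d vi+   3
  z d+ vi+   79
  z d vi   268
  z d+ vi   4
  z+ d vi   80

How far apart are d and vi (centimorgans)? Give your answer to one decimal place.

The two most frequent reciprocal classes, z d vi and z+ d+ vi+, are the parental types, so the F1 was z d vi / z+ d+ vi+.
The two rarest classes, z d+ vi and z+ d vi+, are the double crossovers. Comparing them with the parentals, only the d allele has switched, so d is the middle locus and the order is z – d – vi.
Crossovers in the d–vi interval produce the single-crossover classes z d vi+ and z+ d+ vi (28 + 32 = 60) plus the double crossovers (7).
RF(d–vi) = (60 + 7) / 715 = 67/715 = 0.0937 → 9.4 centimorgans.

9.4 centimorgans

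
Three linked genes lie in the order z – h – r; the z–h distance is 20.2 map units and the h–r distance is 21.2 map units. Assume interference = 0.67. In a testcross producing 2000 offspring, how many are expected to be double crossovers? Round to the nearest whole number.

28

Map distances give recombination frequencies of 0.202 and 0.212 for the two intervals.
With interference 0.67 (so coincidence = 0.33), expected double-crossover frequency = 0.202 × 0.212 × 0.33 = 0.01413.
Expected number = 0.01413 × 2000 = 28.26 ≈ 28.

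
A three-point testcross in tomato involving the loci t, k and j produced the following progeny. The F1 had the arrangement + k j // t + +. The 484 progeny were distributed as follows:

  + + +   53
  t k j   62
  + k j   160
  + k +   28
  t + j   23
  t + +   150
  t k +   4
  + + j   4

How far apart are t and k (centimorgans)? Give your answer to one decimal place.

The two rarest classes, + + j and t k +, are the double crossovers. Comparing them with the parentals, only the k allele has switched, so k is the middle locus and the order is j – k – t.
Crossovers in the k–t interval produce the single-crossover classes t k j and + + + (62 + 53 = 115) plus the double crossovers (8).
RF(k–t) = (115 + 8) / 484 = 123/484 = 0.2541 → 25.4 centimorgans.

25.4 centimorgans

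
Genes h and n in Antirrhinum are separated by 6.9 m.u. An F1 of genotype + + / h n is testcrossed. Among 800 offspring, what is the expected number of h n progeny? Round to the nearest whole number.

A map distance of 6.9 m.u. corresponds to a recombination frequency of 0.069.
The F1 is + + / h n, so h n is a parental gamete class with expected frequency (1 − r)/2 = 0.931/2 = 0.4655.
Expected number = 0.4655 × 800 = 372.40 ≈ 372.

372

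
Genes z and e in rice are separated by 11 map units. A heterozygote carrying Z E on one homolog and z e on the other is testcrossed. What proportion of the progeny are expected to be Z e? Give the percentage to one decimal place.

5.5%

A map distance of 11 map units corresponds to a recombination frequency of 0.110.
The F1 is Z E / z e, so Z e is a recombinant gamete class with expected frequency r/2 = 0.110/2 = 0.0550.
That is 0.0550 = 5.5% of the progeny.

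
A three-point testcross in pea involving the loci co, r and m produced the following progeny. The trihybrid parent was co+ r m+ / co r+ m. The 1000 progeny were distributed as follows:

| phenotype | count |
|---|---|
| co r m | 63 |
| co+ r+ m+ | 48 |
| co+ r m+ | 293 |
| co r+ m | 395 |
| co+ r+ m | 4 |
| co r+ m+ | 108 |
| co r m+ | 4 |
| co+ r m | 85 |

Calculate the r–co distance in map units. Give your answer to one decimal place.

The two rarest classes, co r m+ and co+ r+ m, are the double crossovers. Comparing them with the parentals, only the co allele has switched, so co is the middle locus and the order is m – co – r.
Crossovers in the co–r interval produce the single-crossover classes co+ r+ m+ and co r m (48 + 63 = 111) plus the double crossovers (8).
RF(co–r) = (111 + 8) / 1000 = 119/1000 = 0.1190 → 11.9 map units.

11.9 map units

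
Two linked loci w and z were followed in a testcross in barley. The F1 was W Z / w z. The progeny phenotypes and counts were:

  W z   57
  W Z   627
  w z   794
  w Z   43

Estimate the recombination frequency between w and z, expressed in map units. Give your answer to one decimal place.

6.6 map units

The recombinant classes are W z and w Z: 57 + 43 = 100.
Recombination frequency = 100/1521 = 0.0657 ≈ 6.6%, i.e. 6.6 map units.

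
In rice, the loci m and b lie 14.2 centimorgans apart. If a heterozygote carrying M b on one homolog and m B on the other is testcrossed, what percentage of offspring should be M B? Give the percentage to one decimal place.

7.1%

A map distance of 14.2 centimorgans corresponds to a recombination frequency of 0.142.
The F1 is M b / m B, so M B is a recombinant gamete class with expected frequency r/2 = 0.142/2 = 0.0710.
That is 0.0710 = 7.1% of the progeny.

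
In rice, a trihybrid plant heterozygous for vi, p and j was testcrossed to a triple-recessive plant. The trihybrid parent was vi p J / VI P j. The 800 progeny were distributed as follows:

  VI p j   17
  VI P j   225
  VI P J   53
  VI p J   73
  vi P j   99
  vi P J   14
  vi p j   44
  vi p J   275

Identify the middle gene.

The two rarest classes, vi P J and VI p j, are the double crossovers. Comparing them with the parentals, only the p allele has switched, so p is the middle locus and the order is vi – p – j.

p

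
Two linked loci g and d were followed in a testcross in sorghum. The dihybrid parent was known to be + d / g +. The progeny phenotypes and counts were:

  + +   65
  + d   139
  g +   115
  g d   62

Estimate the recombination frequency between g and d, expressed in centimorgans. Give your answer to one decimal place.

The recombinant classes are + + and g d: 65 + 62 = 127.
Recombination frequency = 127/381 = 0.3333 ≈ 33.3%, i.e. 33.3 centimorgans.

33.3 centimorgans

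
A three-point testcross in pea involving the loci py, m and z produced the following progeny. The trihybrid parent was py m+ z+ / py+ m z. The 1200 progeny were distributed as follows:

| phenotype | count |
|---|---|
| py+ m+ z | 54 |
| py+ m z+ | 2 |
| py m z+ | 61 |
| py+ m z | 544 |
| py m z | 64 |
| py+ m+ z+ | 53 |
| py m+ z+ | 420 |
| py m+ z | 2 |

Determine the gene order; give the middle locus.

z

The two rarest classes, py m+ z and py+ m z+, are the double crossovers. Comparing them with the parentals, only the z allele has switched, so z is the middle locus and the order is py – z – m.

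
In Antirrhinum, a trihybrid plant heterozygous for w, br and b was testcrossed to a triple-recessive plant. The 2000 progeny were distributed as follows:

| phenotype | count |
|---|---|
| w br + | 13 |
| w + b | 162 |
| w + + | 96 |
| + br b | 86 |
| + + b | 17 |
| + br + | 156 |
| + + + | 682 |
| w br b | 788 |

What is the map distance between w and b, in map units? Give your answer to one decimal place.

10.6 map units

The two most frequent reciprocal classes, + + + and w br b, are the parental types, so the F1 was + + + / w br b.
The two rarest classes, + + b and w br +, are the double crossovers. Comparing them with the parentals, only the b allele has switched, so b is the middle locus and the order is w – b – br.
Crossovers in the w–b interval produce the single-crossover classes w + + and + br b (96 + 86 = 182) plus the double crossovers (30).
RF(w–b) = (182 + 30) / 2000 = 212/2000 = 0.1060 → 10.6 map units.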